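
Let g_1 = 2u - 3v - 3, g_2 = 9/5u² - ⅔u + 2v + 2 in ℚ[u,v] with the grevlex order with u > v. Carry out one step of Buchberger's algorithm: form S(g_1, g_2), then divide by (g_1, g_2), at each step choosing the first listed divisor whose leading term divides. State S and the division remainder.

lcm(LM(g_1), LM(g_2)) = u².
S = (lcm/LT(g_1))·g_1 − (lcm/LT(g_2))·g_2 = -3/2uv - 61/54u - 10/9v - 10/9.
Reduce S modulo (g_1, g_2) in that order:
  leading term uv: subtract (-¾v)·g_1 from -3/2uv - 61/54u - 10/9v - 10/9 → -9/4v² - 61/54u - 121/36v - 10/9
  leading term v²: no divisor's leading term divides it; move -9/4v² to the remainder.
  leading term u: subtract (-61/108)·g_1 from -61/54u - 121/36v - 10/9 → -91/18v - 101/36
  leading term v: no divisor's leading term divides it; move -91/18v to the remainder.
  leading term 1: no divisor's leading term divides it; move -101/36 to the remainder.
The remainder -9/4v² - 91/18v - 101/36 is nonzero, so it would be added as the next basis element.

S(g_1, g_2) = -3/2uv - 61/54u - 10/9v - 10/9; remainder on division = -9/4v² - 91/18v - 101/36.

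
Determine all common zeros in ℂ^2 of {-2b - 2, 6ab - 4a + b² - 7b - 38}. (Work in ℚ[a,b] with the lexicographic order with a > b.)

{(-3, -1)}

Compute a lex Gröbner basis by Buchberger's algorithm.
f_1 = -2b - 2, LT = b.
f_2 = 6ab - 4a + b² - 7b - 38, LT = ab.

S(f_1,f_2): lcm = ab. S = 5/3a - ⅙b² + 7/6b + 19/3.
  leading term a: no divisor's leading term divides it; move 5/3a to the remainder.
  leading term b²: subtract (1/12b)·f_1 from -⅙b² + 7/6b + 19/3 → 4/3b + 19/3
  leading term b: subtract (-⅔)·f_1 from 4/3b + 19/3 → 5
  leading term 1: no divisor's leading term divides it; move 5 to the remainder.
  remainder 5/3a + 5 ≠ 0; add h_3 = 5/3a + 5 to the basis.

The other S-polynomials (S(f_1,h_3), S(f_2,h_3)) all reduce to 0 modulo the current basis, so we have a Gröbner basis.
Inter-reduce: drop elements whose leading term is divisible by another's, tail-reduce, and make monic.
Reduced Gröbner basis: {a + 3, b + 1}.

Elimination: the polynomial b + 1 lies in the elimination ideal for b, so b ∈ {-1}. For each such b, the remaining basis elements (now univariate) give the rest of the solution.
  b = -1: the earlier basis element becomes a + 3 = 0, giving a = -3 — point (-3, -1).
Check: every point annihilates each of the original generators.
This is the nonlinear analogue of row-reducing a linear system.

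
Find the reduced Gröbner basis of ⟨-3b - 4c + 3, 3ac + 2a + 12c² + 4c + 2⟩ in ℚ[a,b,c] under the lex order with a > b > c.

This is the nonlinear analogue of row-reducing a linear system.

f_1 = -3b - 4c + 3, LT = b.
f_2 = 3ac + 2a + 12c² + 4c + 2, LT = ac.

S(f_1,f_2): leading monomials are coprime, so the S-polynomial reduces to 0 (Buchberger's first criterion).
Every S-polynomial of the final basis reduces to 0, so we have a Gröbner basis.

G = {ac + ⅔a + 4c² + 4/3c + ⅔, b + 4/3c - 1}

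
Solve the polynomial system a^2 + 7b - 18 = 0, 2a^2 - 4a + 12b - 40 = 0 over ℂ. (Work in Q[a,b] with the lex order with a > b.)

{(16, -34), (-2, 2)}

Compute a lex Gröbner basis by Buchberger's algorithm.
f_1 = a^2 + 7b - 18, LT = a^2.
f_2 = 2a^2 - 4a + 12b - 40, LT = a^2.

S(f_1,f_2): lcm = a^2. S = 2a + b + 2.
  reduce S modulo (f_1, f_2):
  remainder 2a + b + 2 ≠ 0; add h_3 = 2a + b + 2 to the basis.

S(f_1,h_3): lcm = a^2. S = -1/2ab - a + 7b - 18.
  reduce S modulo (f_1, f_2, h_3):
  remainder 1/4b^2 + 8b - 17 ≠ 0; add h_4 = 1/4b^2 + 8b - 17 to the basis.

The other S-polynomials (S(f_2,h_3), S(f_1,h_4), S(f_2,h_4), S(h_3,h_4)) all reduce to 0 modulo the current basis, so we have a Gröbner basis.
Inter-reduce: drop elements whose leading term is divisible by another's, tail-reduce, and make monic.
Reduced Gröbner basis: {a + 1/2b + 1, b^2 + 32b - 68}.

Since the basis is lex-ordered, b^2 + 32b - 68 is univariate in b. Its roots are {-34, 2}. Back-substituting each root into the other basis elements fixes the other coordinates.
  b = -34: the earlier basis element becomes a - 16 = 0, giving a = 16 — point (16, -34).
  b = 2: the earlier basis element becomes a + 2 = 0, giving a = -2 — point (-2, 2).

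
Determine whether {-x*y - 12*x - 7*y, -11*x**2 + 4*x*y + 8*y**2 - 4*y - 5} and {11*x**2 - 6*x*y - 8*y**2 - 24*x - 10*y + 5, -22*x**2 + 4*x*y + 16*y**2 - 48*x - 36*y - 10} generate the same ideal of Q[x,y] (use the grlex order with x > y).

Since reduced Gröbner bases are canonical representatives of ideals under a given ordering, it suffices to compute and compare them.
Buchberger on the first generating set:
f_1 = -x*y - 12*x - 7*y, LT = x*y.
f_2 = -11*x**2 + 4*x*y + 8*y**2 - 4*y - 5, LT = x**2.

S(f_1,f_2): lcm = x**2*y. S = 4/11*x*y**2 + 8/11*y**3 + 12*x**2 + 7*x*y - 4/11*y**2 - 5/11*y.
  reduce S modulo (f_1, f_2):
  remainder 8/11*y**3 + 64/11*y**2 - 84*x - 592/11*y - 60/11 ≠ 0; add g_3 = 8/11*y**3 + 64/11*y**2 - 84*x - 592/11*y - 60/11 to the basis.

The other S-polynomials (S(f_1,g_3), S(f_2,g_3)) all reduce to 0 modulo the current basis, so we have a Gröbner basis.
Inter-reduce: drop elements whose leading term is divisible by another's, tail-reduce, and make monic.
Reduced Gröbner basis: {y**3 + 8*y**2 - 231/2*x - 74*y - 15/2, x**2 - 8/11*y**2 + 48/11*x + 32/11*y + 5/11, x*y + 12*x + 7*y}.

Buchberger on the second generating set:
h_1 = 11*x**2 - 6*x*y - 8*y**2 - 24*x - 10*y + 5, LT = x**2.
h_2 = -22*x**2 + 4*x*y + 16*y**2 - 48*x - 36*y - 10, LT = x**2.

S(h_1,h_2): lcm = x**2. S = -4/11*x*y - 48/11*x - 28/11*y.
  reduce S modulo (h_1, h_2):
  remainder -4/11*x*y - 48/11*x - 28/11*y ≠ 0; add k_3 = -4/11*x*y - 48/11*x - 28/11*y to the basis.

S(h_1,k_3): lcm = x**2*y. S = -6/11*x*y**2 - 8/11*y**3 - 12*x**2 - 101/11*x*y - 10/11*y**2 + 5/11*y.
  reduce S modulo (h_1, h_2, k_3):
  remainder -8/11*y**3 - 64/11*y**2 + 84*x + 592/11*y + 60/11 ≠ 0; add k_4 = -8/11*y**3 - 64/11*y**2 + 84*x + 592/11*y + 60/11 to the basis.

The other S-polynomials (S(h_2,k_3), S(h_1,k_4), S(h_2,k_4), S(k_3,k_4)) all reduce to 0 modulo the current basis, so we have a Gröbner basis.
Inter-reduce: drop elements whose leading term is divisible by another's, tail-reduce, and make monic.
Reduced Gröbner basis: {y**3 + 8*y**2 - 231/2*x - 74*y - 15/2, x**2 - 8/11*y**2 + 48/11*x + 32/11*y + 5/11, x*y + 12*x + 7*y}.

Same reduced basis, so the two generating sets span the same ideal.
The choice of monomial ordering does not affect the verdict — as long as both bases are computed under the same ordering, their equality decides ideal equality.

Yes, the ideals are equal.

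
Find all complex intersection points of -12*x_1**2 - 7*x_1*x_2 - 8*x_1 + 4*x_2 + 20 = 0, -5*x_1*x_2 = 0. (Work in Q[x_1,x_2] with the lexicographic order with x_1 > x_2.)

Compute a lex Gröbner basis by Buchberger's algorithm.
f_1 = -12*x_1**2 - 7*x_1*x_2 - 8*x_1 + 4*x_2 + 20, LT = x_1**2.
f_2 = -5*x_1*x_2, LT = x_1*x_2.

S(f_1,f_2): lcm = x_1**2*x_2. S = 7/12*x_1*x_2**2 + 2/3*x_1*x_2 - 1/3*x_2**2 - 5/3*x_2.
  reduce S modulo (f_1, f_2):
  remainder -1/3*x_2**2 - 5/3*x_2 ≠ 0; add h_3 = -1/3*x_2**2 - 5/3*x_2 to the basis.

The other S-polynomials (S(f_1,h_3), S(f_2,h_3)) all reduce to 0 modulo the current basis, so we have a Gröbner basis.
Inter-reduce: drop elements whose leading term is divisible by another's, tail-reduce, and make monic.
Reduced Gröbner basis: {x_1**2 + 2/3*x_1 - 1/3*x_2 - 5/3, x_1*x_2, x_2**2 + 5*x_2}.

A lex Gröbner basis eliminates variables successively. Here x_2**2 + 5*x_2 depends only on x_2, with roots {-5, 0}; lifting each root through the earlier basis elements recovers the full solutions.
  x_2 = -5: the earlier basis elements become x_1**2 + 2/3*x_1 = 0; -5*x_1 = 0, giving x_1 = 0 — point (0, -5).
  x_2 = 0: the earlier basis element becomes x_1**2 + 2/3*x_1 - 5/3 = 0, giving x_1 = -5/3, 1 — points (-5/3, 0), (1, 0).

{(0, -5), (-5/3, 0), (1, 0)}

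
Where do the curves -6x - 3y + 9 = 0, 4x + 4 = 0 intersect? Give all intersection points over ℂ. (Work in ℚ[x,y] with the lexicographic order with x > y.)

{(-1, 5)}

Compute a lex Gröbner basis by Buchberger's algorithm.
f_1 = -6x - 3y + 9, LT = x.
f_2 = 4x + 4, LT = x.

S(f_1,f_2): lcm = x. S = ½y - 5/2.
  reduce S modulo (f_1, f_2):
  remainder ½y - 5/2 ≠ 0; add h_3 = ½y - 5/2 to the basis.

The other S-polynomials (S(f_1,h_3), S(f_2,h_3)) all reduce to 0 modulo the current basis, so we have a Gröbner basis.
Inter-reduce: drop elements whose leading term is divisible by another's, tail-reduce, and make monic.
Reduced Gröbner basis: {x + 1, y - 5}.

The lex basis is triangular: the last element involves only y. Solving y - 5 = 0 gives y ∈ {5}; substituting each value into the earlier elements determines the remaining variables.
  y = 5: the earlier basis element becomes x + 1 = 0, giving x = -1 — point (-1, 5).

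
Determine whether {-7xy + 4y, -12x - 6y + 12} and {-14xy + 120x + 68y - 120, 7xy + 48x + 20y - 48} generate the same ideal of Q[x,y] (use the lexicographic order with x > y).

Yes, the ideals are equal.

Equality of ideals is decidable: compute both reduced Gröbner bases (unique for the ordering) and check whether they agree.
Buchberger on the first generating set:
f_1 = -7xy + 4y, LT = xy.
f_2 = -12x - 6y + 12, LT = x.

S(f_1,f_2): lcm = xy. S = -\tfrac{1}{2}y^{2} + \tfrac{3}{7}y.
  leading term y^{2}: no divisor's leading term divides it; move -\tfrac{1}{2}y^{2} to the remainder.
  leading term y: no divisor's leading term divides it; move \tfrac{3}{7}y to the remainder.
  remainder -\tfrac{1}{2}y^{2} + \tfrac{3}{7}y ≠ 0; add g_3 = -\tfrac{1}{2}y^{2} + \tfrac{3}{7}y to the basis.

S(f_1,g_3): lcm = xy^{2}. S = \tfrac{6}{7}xy - \tfrac{4}{7}y^{2}.
  leading term xy: subtract (-\tfrac{6}{49})·f_1 from \tfrac{6}{7}xy - \tfrac{4}{7}y^{2} → -\tfrac{4}{7}y^{2} + \tfrac{24}{49}y
  leading term y^{2}: subtract (\tfrac{8}{7})·g_3 from -\tfrac{4}{7}y^{2} + \tfrac{24}{49}y → 0
  remainder 0.

S(f_2,g_3): leading monomials are coprime, so the S-polynomial reduces to 0 (Buchberger's first criterion).
Every S-polynomial of the final basis reduces to 0, so we have a Gröbner basis.
Inter-reduce: drop elements whose leading term is divisible by another's, tail-reduce, and make monic.
Reduced Gröbner basis: {x + \tfrac{1}{2}y - 1, y^{2} - \tfrac{6}{7}y}.

Buchberger on the second generating set:
h_1 = -14xy + 120x + 68y - 120, LT = xy.
h_2 = 7xy + 48x + 20y - 48, LT = xy.

S(h_1,h_2): lcm = xy. S = -\tfrac{108}{7}x - \tfrac{54}{7}y + \tfrac{108}{7}.
  leading term x: no divisor's leading term divides it; move -\tfrac{108}{7}x to the remainder.
  leading term y: no divisor's leading term divides it; move -\tfrac{54}{7}y to the remainder.
  leading term 1: no divisor's leading term divides it; move \tfrac{108}{7} to the remainder.
  remainder -\tfrac{108}{7}x - \tfrac{54}{7}y + \tfrac{108}{7} ≠ 0; add k_3 = -\tfrac{108}{7}x - \tfrac{54}{7}y + \tfrac{108}{7} to the basis.

S(h_1,k_3): lcm = xy. S = -\tfrac{60}{7}x - \tfrac{1}{2}y^{2} - \tfrac{27}{7}y + \tfrac{60}{7}.
  leading term x: subtract (\tfrac{5}{9})·k_3 from -\tfrac{60}{7}x - \tfrac{1}{2}y^{2} - \tfrac{27}{7}y + \tfrac{60}{7} → -\tfrac{1}{2}y^{2} + \tfrac{3}{7}y
  leading term y^{2}: no divisor's leading term divides it; move -\tfrac{1}{2}y^{2} to the remainder.
  leading term y: no divisor's leading term divides it; move \tfrac{3}{7}y to the remainder.
  remainder -\tfrac{1}{2}y^{2} + \tfrac{3}{7}y ≠ 0; add k_4 = -\tfrac{1}{2}y^{2} + \tfrac{3}{7}y to the basis.

S(h_2,k_3): lcm = xy. S = \tfrac{48}{7}x - \tfrac{1}{2}y^{2} + \tfrac{27}{7}y - \tfrac{48}{7}.
  leading term x: subtract (-\tfrac{4}{9})·k_3 from \tfrac{48}{7}x - \tfrac{1}{2}y^{2} + \tfrac{27}{7}y - \tfrac{48}{7} → -\tfrac{1}{2}y^{2} + \tfrac{3}{7}y
  leading term y^{2}: subtract (1)·k_4 from -\tfrac{1}{2}y^{2} + \tfrac{3}{7}y → 0
  remainder 0.

S(h_1,k_4): lcm = xy^{2}. S = -\tfrac{54}{7}xy - \tfrac{34}{7}y^{2} + \tfrac{60}{7}y.
  leading term xy: subtract (\tfrac{27}{49})·h_1 from -\tfrac{54}{7}xy - \tfrac{34}{7}y^{2} + \tfrac{60}{7}y → -\tfrac{3240}{49}x - \tfrac{34}{7}y^{2} - \tfrac{1416}{49}y + \tfrac{3240}{49}
  leading term x: subtract (\tfrac{30}{7})·k_3 from -\tfrac{3240}{49}x - \tfrac{34}{7}y^{2} - \tfrac{1416}{49}y + \tfrac{3240}{49} → -\tfrac{34}{7}y^{2} + \tfrac{204}{49}y
  leading term y^{2}: subtract (\tfrac{68}{7})·k_4 from -\tfrac{34}{7}y^{2} + \tfrac{204}{49}y → 0
  remainder 0.

S(h_2,k_4): lcm = xy^{2}. S = \tfrac{54}{7}xy + \tfrac{20}{7}y^{2} - \tfrac{48}{7}y.
  leading term xy: subtract (-\tfrac{27}{49})·h_1 from \tfrac{54}{7}xy + \tfrac{20}{7}y^{2} - \tfrac{48}{7}y → \tfrac{3240}{49}x + \tfrac{20}{7}y^{2} + \tfrac{1500}{49}y - \tfrac{3240}{49}
  leading term x: subtract (-\tfrac{30}{7})·k_3 from \tfrac{3240}{49}x + \tfrac{20}{7}y^{2} + \tfrac{1500}{49}y - \tfrac{3240}{49} → \tfrac{20}{7}y^{2} - \tfrac{120}{49}y
  leading term y^{2}: subtract (-\tfrac{40}{7})·k_4 from \tfrac{20}{7}y^{2} - \tfrac{120}{49}y → 0
  remainder 0.

S(k_3,k_4): leading monomials are coprime, so the S-polynomial reduces to 0 (Buchberger's first criterion).
Every S-polynomial of the final basis reduces to 0, so we have a Gröbner basis.
Inter-reduce: drop elements whose leading term is divisible by another's, tail-reduce, and make monic.
Reduced Gröbner basis: {x + \tfrac{1}{2}y - 1, y^{2} - \tfrac{6}{7}y}.

The two bases agree; hence the ideals are identical.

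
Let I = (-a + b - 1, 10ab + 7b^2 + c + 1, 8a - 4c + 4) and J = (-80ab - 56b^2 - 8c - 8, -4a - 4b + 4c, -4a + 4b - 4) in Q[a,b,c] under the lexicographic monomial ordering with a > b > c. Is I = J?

Yes, the ideals are equal.

Two ideals are equal iff their reduced Gröbner bases coincide (the reduced basis is unique for a fixed ordering).
Buchberger on the first generating set:
f_1 = -a + b - 1, LT = a.
f_2 = 10ab + 7b^2 + c + 1, LT = ab.
f_3 = 8a - 4c + 4, LT = a.

S(f_1,f_2): lcm = ab. S = -17/10b^2 + b - 1/10c - 1/10.
  leading term b^2: no divisor's leading term divides it; move -17/10b^2 to the remainder.
  leading term b: no divisor's leading term divides it; move b to the remainder.
  leading term c: no divisor's leading term divides it; move -1/10c to the remainder.
  leading term 1: no divisor's leading term divides it; move -1/10 to the remainder.
  remainder -17/10b^2 + b - 1/10c - 1/10 ≠ 0; add g_4 = -17/10b^2 + b - 1/10c - 1/10 to the basis.

S(f_1,f_3): lcm = a. S = -b + 1/2c + 1/2.
  leading term b: no divisor's leading term divides it; move -b to the remainder.
  leading term c: no divisor's leading term divides it; move 1/2c to the remainder.
  leading term 1: no divisor's leading term divides it; move 1/2 to the remainder.
  remainder -b + 1/2c + 1/2 ≠ 0; add g_5 = -b + 1/2c + 1/2 to the basis.

S(f_2,f_3): lcm = ab. S = 7/10b^2 + 1/2bc - 1/2b + 1/10c + 1/10.
  leading term b^2: subtract (-7/17)·g_4 from 7/10b^2 + 1/2bc - 1/2b + 1/10c + 1/10 → 1/2bc - 3/34b + 1/17c + 1/17
  leading term bc: subtract (-1/2c)·g_5 from 1/2bc - 3/34b + 1/17c + 1/17 → -3/34b + 1/4c^2 + 21/68c + 1/17
  leading term b: subtract (3/34)·g_5 from -3/34b + 1/4c^2 + 21/68c + 1/17 → 1/4c^2 + 9/34c + 1/68
  leading term c^2: no divisor's leading term divides it; move 1/4c^2 to the remainder.
  leading term c: no divisor's leading term divides it; move 9/34c to the remainder.
  leading term 1: no divisor's leading term divides it; move 1/68 to the remainder.
  remainder 1/4c^2 + 9/34c + 1/68 ≠ 0; add g_6 = 1/4c^2 + 9/34c + 1/68 to the basis.

The other S-polynomials (S(f_1,g_4), S(f_2,g_4), S(f_3,g_4), S(f_1,g_5), S(f_2,g_5), S(f_3,g_5), S(g_4,g_5), S(f_1,g_6), S(f_2,g_6), S(f_3,g_6), S(g_4,g_6), S(g_5,g_6)) all reduce to 0 modulo the current basis, so we have a Gröbner basis.
Inter-reduce: drop elements whose leading term is divisible by another's, tail-reduce, and make monic.
Reduced Gröbner basis: {a - 1/2c + 1/2, b - 1/2c - 1/2, c^2 + 18/17c + 1/17}.

Buchberger on the second generating set:
h_1 = -80ab - 56b^2 - 8c - 8, LT = ab.
h_2 = -4a - 4b + 4c, LT = a.
h_3 = -4a + 4b - 4, LT = a.

S(h_1,h_2): lcm = ab. S = -3/10b^2 + bc + 1/10c + 1/10.
  leading term b^2: no divisor's leading term divides it; move -3/10b^2 to the remainder.
  leading term bc: no divisor's leading term divides it; move bc to the remainder.
  leading term c: no divisor's leading term divides it; move 1/10c to the remainder.
  leading term 1: no divisor's leading term divides it; move 1/10 to the remainder.
  remainder -3/10b^2 + bc + 1/10c + 1/10 ≠ 0; add k_4 = -3/10b^2 + bc + 1/10c + 1/10 to the basis.

S(h_1,h_3): lcm = ab. S = 17/10b^2 - b + 1/10c + 1/10.
  leading term b^2: subtract (-17/3)·k_4 from 17/10b^2 - b + 1/10c + 1/10 → 17/3bc - b + 2/3c + 2/3
  leading term bc: no divisor's leading term divides it; move 17/3bc to the remainder.
  leading term b: no divisor's leading term divides it; move -b to the remainder.
  leading term c: no divisor's leading term divides it; move 2/3c to the remainder.
  leading term 1: no divisor's leading term divides it; move 2/3 to the remainder.
  remainder 17/3bc - b + 2/3c + 2/3 ≠ 0; add k_5 = 17/3bc - b + 2/3c + 2/3 to the basis.

S(h_2,h_3): lcm = a. S = 2b - c - 1.
  leading term b: no divisor's leading term divides it; move 2b to the remainder.
  leading term c: no divisor's leading term divides it; move -c to the remainder.
  leading term 1: no divisor's leading term divides it; move -1 to the remainder.
  remainder 2b - c - 1 ≠ 0; add k_6 = 2b - c - 1 to the basis.

S(h_1,k_5): lcm = abc. S = 3/17ab - 2/17ac - 2/17a + 7/10b^2c + 1/10c^2 + 1/10c.
  leading term ab: subtract (-3/1360)·h_1 from 3/17ab - 2/17ac - 2/17a + 7/10b^2c + 1/10c^2 + 1/10c → -2/17ac - 2/17a + 7/10b^2c - 21/170b^2 + 1/10c^2 + 7/85c - 3/170
  leading term ac: subtract (1/34c)·h_2 from -2/17ac - 2/17a + 7/10b^2c - 21/170b^2 + 1/10c^2 + 7/85c - 3/170 → -2/17a + 7/10b^2c - 21/170b^2 + 2/17bc - 3/170c^2 + 7/85c - 3/170
  leading term a: subtract (1/34)·h_2 from -2/17a + 7/10b^2c - 21/170b^2 + 2/17bc - 3/170c^2 + 7/85c - 3/170 → 7/10b^2c - 21/170b^2 + 2/17bc + 2/17b - 3/170c^2 - 3/85c - 3/170
  leading term b^2c: subtract (-7/3c)·k_4 from 7/10b^2c - 21/170b^2 + 2/17bc + 2/17b - 3/170c^2 - 3/85c - 3/170 → -21/170b^2 + 7/3bc^2 + 2/17bc + 2/17b + 11/51c^2 + 101/510c - 3/170
  leading term b^2: subtract (7/17)·k_4 from -21/170b^2 + 7/3bc^2 + 2/17bc + 2/17b + 11/51c^2 + 101/510c - 3/170 → 7/3bc^2 - 5/17bc + 2/17b + 11/51c^2 + 8/51c - 1/17
  leading term bc^2: subtract (7/17c)·k_5 from 7/3bc^2 - 5/17bc + 2/17b + 11/51c^2 + 8/51c - 1/17 → 2/17bc + 2/17b - 1/17c^2 - 2/17c - 1/17
  leading term bc: subtract (6/289)·k_5 from 2/17bc + 2/17b - 1/17c^2 - 2/17c - 1/17 → 40/289b - 1/17c^2 - 38/289c - 21/289
  leading term b: subtract (20/289)·k_6 from 40/289b - 1/17c^2 - 38/289c - 21/289 → -1/17c^2 - 18/289c - 1/289
  leading term c^2: no divisor's leading term divides it; move -1/17c^2 to the remainder.
  leading term c: no divisor's leading term divides it; move -18/289c to the remainder.
  leading term 1: no divisor's leading term divides it; move -1/289 to the remainder.
  remainder -1/17c^2 - 18/289c - 1/289 ≠ 0; add k_7 = -1/17c^2 - 18/289c - 1/289 to the basis.

The other S-polynomials (S(h_1,k_4), S(h_2,k_4), S(h_3,k_4), S(h_2,k_5), S(h_3,k_5), S(k_4,k_5), S(h_1,k_6), S(h_2,k_6), S(h_3,k_6), S(k_4,k_6), S(k_5,k_6), S(h_1,k_7), S(h_2,k_7), S(h_3,k_7), S(k_4,k_7), S(k_5,k_7), S(k_6,k_7)) all reduce to 0 modulo the current basis, so we have a Gröbner basis.
Inter-reduce: drop elements whose leading term is divisible by another's, tail-reduce, and make monic.
Reduced Gröbner basis: {a - 1/2c + 1/2, b - 1/2c - 1/2, c^2 + 18/17c + 1/17}.

The two bases agree; hence the ideals are identical.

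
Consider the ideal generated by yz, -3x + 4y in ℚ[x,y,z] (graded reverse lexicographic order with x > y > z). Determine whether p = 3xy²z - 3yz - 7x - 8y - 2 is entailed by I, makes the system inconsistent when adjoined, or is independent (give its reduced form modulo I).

3xy²z - 3yz - 7x - 8y - 2 is independent of I; its normal form modulo I is -52/3y - 2.

First compute the reduced Gröbner basis of I by Buchberger's algorithm.
f_1 = yz, LT = yz.
f_2 = -3x + 4y, LT = x.

The S-polynomials (S(f_1,f_2)) all reduce to 0 modulo the current basis, so we have a Gröbner basis.
Inter-reduce: drop elements whose leading term is divisible by another's, tail-reduce, and make monic.
Reduced Gröbner basis: {yz, x - 4/3y}.
Label its elements g_1 = yz, g_2 = x - 4/3y.

Reduce p = 3xy²z - 3yz - 7x - 8y - 2 modulo G:
  leading term xy²z: subtract (3xy)·g_1 from 3xy²z - 3yz - 7x - 8y - 2 → -3yz - 7x - 8y - 2
  leading term yz: subtract (-3)·g_1 from -3yz - 7x - 8y - 2 → -7x - 8y - 2
  leading term x: subtract (-7)·g_2 from -7x - 8y - 2 → -52/3y - 2
  leading term y: no divisor's leading term divides it; move -52/3y to the remainder.
  leading term 1: no divisor's leading term divides it; move -2 to the remainder.
  normal form = -52/3y - 2.
The normal form is nonzero, so p ∉ I. Since p minus its normal form lies in I, I + (p) = I + (r) where r = -52/3y - 2; decide whether this ideal is the whole ring.
Run Buchberger on G together with r (pairs among the g_i already reduce to 0 since G is a Gröbner basis):
g_1 = yz, LT = yz.
g_2 = x - 4/3y, LT = x.
r = -52/3y - 2, LT = y.

S(g_1,r): lcm = yz. S = -3/26z.
  leading term z: no divisor's leading term divides it; move -3/26z to the remainder.
  remainder -3/26z ≠ 0; add m_4 = -3/26z to the basis.

The other S-polynomials (S(g_1,g_2), S(g_2,r), S(g_1,m_4), S(g_2,m_4), S(r,m_4)) all reduce to 0 modulo the current basis, so we have a Gröbner basis.
Inter-reduce: drop elements whose leading term is divisible by another's, tail-reduce, and make monic.
Reduced Gröbner basis: {x + 2/13, y + 3/26, z}.
The reduced Gröbner basis of I + (p) is {x + 2/13, y + 3/26, z} ≠ {1}, a proper ideal, so the enlarged system stays consistent: p is independent of I, with normal form -52/3y - 2.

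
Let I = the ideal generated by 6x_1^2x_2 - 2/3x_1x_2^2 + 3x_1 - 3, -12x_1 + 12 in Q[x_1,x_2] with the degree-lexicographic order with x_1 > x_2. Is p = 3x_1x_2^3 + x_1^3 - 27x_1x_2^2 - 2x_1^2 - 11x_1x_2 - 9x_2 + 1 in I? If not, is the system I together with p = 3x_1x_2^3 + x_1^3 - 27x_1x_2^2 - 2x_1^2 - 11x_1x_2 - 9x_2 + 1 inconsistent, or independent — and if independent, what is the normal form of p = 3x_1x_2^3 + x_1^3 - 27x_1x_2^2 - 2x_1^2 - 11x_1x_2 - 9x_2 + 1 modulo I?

3x_1x_2^3 + x_1^3 - 27x_1x_2^2 - 2x_1^2 - 11x_1x_2 - 9x_2 + 1 is independent of I; its normal form modulo I is -20x_2.

First compute the reduced Gröbner basis of I by Buchberger's algorithm.
f_1 = 6x_1^2x_2 - 2/3x_1x_2^2 + 3x_1 - 3, LT = x_1^2x_2.
f_2 = -12x_1 + 12, LT = x_1.

S(f_1,f_2): lcm = x_1^2x_2. S = -1/9x_1x_2^2 + x_1x_2 + 1/2x_1 - 1/2.
  leading term x_1x_2^2: subtract (1/108x_2^2)·f_2 from -1/9x_1x_2^2 + x_1x_2 + 1/2x_1 - 1/2 → x_1x_2 - 1/9x_2^2 + 1/2x_1 - 1/2
  leading term x_1x_2: subtract (-1/12x_2)·f_2 from x_1x_2 - 1/9x_2^2 + 1/2x_1 - 1/2 → -1/9x_2^2 + 1/2x_1 + x_2 - 1/2
  leading term x_2^2: no divisor's leading term divides it; move -1/9x_2^2 to the remainder.
  leading term x_1: subtract (-1/24)·f_2 from 1/2x_1 + x_2 - 1/2 → x_2
  leading term x_2: no divisor's leading term divides it; move x_2 to the remainder.
  remainder -1/9x_2^2 + x_2 ≠ 0; add h_3 = -1/9x_2^2 + x_2 to the basis.

The other S-polynomials (S(f_1,h_3), S(f_2,h_3)) all reduce to 0 modulo the current basis, so we have a Gröbner basis.
Inter-reduce: drop elements whose leading term is divisible by another's, tail-reduce, and make monic.
Reduced Gröbner basis: {x_2^2 - 9x_2, x_1 - 1}.
Label its elements g_1 = x_2^2 - 9x_2, g_2 = x_1 - 1.

Reduce p = 3x_1x_2^3 + x_1^3 - 27x_1x_2^2 - 2x_1^2 - 11x_1x_2 - 9x_2 + 1 modulo G:
  leading term x_1x_2^3: subtract (3x_1x_2)·g_1 from 3x_1x_2^3 + x_1^3 - 27x_1x_2^2 - 2x_1^2 - 11x_1x_2 - 9x_2 + 1 → x_1^3 - 2x_1^2 - 11x_1x_2 - 9x_2 + 1
  leading term x_1^3: subtract (x_1^2)·g_2 from x_1^3 - 2x_1^2 - 11x_1x_2 - 9x_2 + 1 → -x_1^2 - 11x_1x_2 - 9x_2 + 1
  leading term x_1^2: subtract (-x_1)·g_2 from -x_1^2 - 11x_1x_2 - 9x_2 + 1 → -11x_1x_2 - x_1 - 9x_2 + 1
  leading term x_1x_2: subtract (-11x_2)·g_2 from -11x_1x_2 - x_1 - 9x_2 + 1 → -x_1 - 20x_2 + 1
  leading term x_1: subtract (-1)·g_2 from -x_1 - 20x_2 + 1 → -20x_2
  leading term x_2: no divisor's leading term divides it; move -20x_2 to the remainder.
  normal form = -20x_2.
The normal form is nonzero, so p ∉ I. Since p minus its normal form lies in I, I + (p) = I + (r) where r = -20x_2; decide whether this ideal is the whole ring.
Run Buchberger on G together with r (pairs among the g_i already reduce to 0 since G is a Gröbner basis):
g_1 = x_2^2 - 9x_2, LT = x_2^2.
g_2 = x_1 - 1, LT = x_1.
r = -20x_2, LT = x_2.

The S-polynomials (S(g_1,g_2), S(g_1,r), S(g_2,r)) all reduce to 0 modulo the current basis, so we have a Gröbner basis.
Inter-reduce: drop elements whose leading term is divisible by another's, tail-reduce, and make monic.
Reduced Gröbner basis: {x_1 - 1, x_2}.
The reduced Gröbner basis of I + (p) is {x_1 - 1, x_2} ≠ {1}, a proper ideal, so the enlarged system stays consistent: p is independent of I, with normal form -20x_2.

The remainder on division by a Gröbner basis is unique — it is the normal form.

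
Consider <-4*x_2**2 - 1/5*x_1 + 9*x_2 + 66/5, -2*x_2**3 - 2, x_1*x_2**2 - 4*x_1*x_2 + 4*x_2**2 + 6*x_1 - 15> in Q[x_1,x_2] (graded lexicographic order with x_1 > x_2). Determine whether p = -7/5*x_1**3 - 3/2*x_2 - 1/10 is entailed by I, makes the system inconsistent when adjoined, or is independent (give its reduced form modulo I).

-7/5*x_1**3 - 3/2*x_2 - 1/10 lies in I (it reduces to 0).

First compute the reduced Gröbner basis of I by Buchberger's algorithm.
f_1 = -4*x_2**2 - 1/5*x_1 + 9*x_2 + 66/5, LT = x_2**2.
f_2 = -2*x_2**3 - 2, LT = x_2**3.
f_3 = x_1*x_2**2 - 4*x_1*x_2 + 4*x_2**2 + 6*x_1 - 15, LT = x_1*x_2**2.

S(f_1,f_2): lcm = x_2**3. S = 1/20*x_1*x_2 - 9/4*x_2**2 - 33/10*x_2 - 1.
  leading term x_1*x_2: no divisor's leading term divides it; move 1/20*x_1*x_2 to the remainder.
  leading term x_2**2: subtract (9/16)·f_1 from -9/4*x_2**2 - 33/10*x_2 - 1 → 9/80*x_1 - 669/80*x_2 - 337/40
  leading term x_1: no divisor's leading term divides it; move 9/80*x_1 to the remainder.
  leading term x_2: no divisor's leading term divides it; move -669/80*x_2 to the remainder.
  leading term 1: no divisor's leading term divides it; move -337/40 to the remainder.
  remainder 1/20*x_1*x_2 + 9/80*x_1 - 669/80*x_2 - 337/40 ≠ 0; add h_4 = 1/20*x_1*x_2 + 9/80*x_1 - 669/80*x_2 - 337/40 to the basis.

S(f_1,f_3): lcm = x_1*x_2**2. S = 1/20*x_1**2 + 7/4*x_1*x_2 - 4*x_2**2 - 93/10*x_1 + 15.
  leading term x_1**2: no divisor's leading term divides it; move 1/20*x_1**2 to the remainder.
  leading term x_1*x_2: subtract (35)·h_4 from 7/4*x_1*x_2 - 4*x_2**2 - 93/10*x_1 + 15 → -4*x_2**2 - 1059/80*x_1 + 4683/16*x_2 + 2479/8
  leading term x_2**2: subtract (1)·f_1 from -4*x_2**2 - 1059/80*x_1 + 4683/16*x_2 + 2479/8 → -1043/80*x_1 + 4539/16*x_2 + 11867/40
  leading term x_1: no divisor's leading term divides it; move -1043/80*x_1 to the remainder.
  leading term x_2: no divisor's leading term divides it; move 4539/16*x_2 to the remainder.
  leading term 1: no divisor's leading term divides it; move 11867/40 to the remainder.
  remainder 1/20*x_1**2 - 1043/80*x_1 + 4539/16*x_2 + 11867/40 ≠ 0; add h_5 = 1/20*x_1**2 - 1043/80*x_1 + 4539/16*x_2 + 11867/40 to the basis.

S(f_2,f_3): lcm = x_1*x_2**3. S = 4*x_1*x_2**2 - 4*x_2**3 - 6*x_1*x_2 + x_1 + 15*x_2.
  leading term x_1*x_2**2: subtract (-x_1)·f_1 from 4*x_1*x_2**2 - 4*x_2**3 - 6*x_1*x_2 + x_1 + 15*x_2 → -4*x_2**3 - 1/5*x_1**2 + 3*x_1*x_2 + 71/5*x_1 + 15*x_2
  leading term x_2**3: subtract (x_2)·f_1 from -4*x_2**3 - 1/5*x_1**2 + 3*x_1*x_2 + 71/5*x_1 + 15*x_2 → -1/5*x_1**2 + 16/5*x_1*x_2 - 9*x_2**2 + 71/5*x_1 + 9/5*x_2
  leading term x_1**2: subtract (-4)·h_5 from -1/5*x_1**2 + 16/5*x_1*x_2 - 9*x_2**2 + 71/5*x_1 + 9/5*x_2 → 16/5*x_1*x_2 - 9*x_2**2 - 759/20*x_1 + 22731/20*x_2 + 11867/10
  leading term x_1*x_2: subtract (64)·h_4 from 16/5*x_1*x_2 - 9*x_2**2 - 759/20*x_1 + 22731/20*x_2 + 11867/10 → -9*x_2**2 - 903/20*x_1 + 6687/4*x_2 + 17259/10
  leading term x_2**2: subtract (9/4)·f_1 from -9*x_2**2 - 903/20*x_1 + 6687/4*x_2 + 17259/10 → -447/10*x_1 + 3303/2*x_2 + 8481/5
  leading term x_1: no divisor's leading term divides it; move -447/10*x_1 to the remainder.
  leading term x_2: no divisor's leading term divides it; move 3303/2*x_2 to the remainder.
  leading term 1: no divisor's leading term divides it; move 8481/5 to the remainder.
  remainder -447/10*x_1 + 3303/2*x_2 + 8481/5 ≠ 0; add h_6 = -447/10*x_1 + 3303/2*x_2 + 8481/5 to the basis.

S(f_1,h_4): lcm = x_1*x_2**2. S = 1/20*x_1**2 - 9/2*x_1*x_2 + 669/4*x_2**2 - 33/10*x_1 + 337/2*x_2.
  leading term x_1**2: subtract (1)·h_5 from 1/20*x_1**2 - 9/2*x_1*x_2 + 669/4*x_2**2 - 33/10*x_1 + 337/2*x_2 → -9/2*x_1*x_2 + 669/4*x_2**2 + 779/80*x_1 - 1843/16*x_2 - 11867/40
  leading term x_1*x_2: subtract (-90)·h_4 from -9/2*x_1*x_2 + 669/4*x_2**2 + 779/80*x_1 - 1843/16*x_2 - 11867/40 → 669/4*x_2**2 + 1589/80*x_1 - 13885/16*x_2 - 42197/40
  leading term x_2**2: subtract (-669/16)·f_1 from 669/4*x_2**2 + 1589/80*x_1 - 13885/16*x_2 - 42197/40 → 23/2*x_1 - 983/2*x_2 - 503
  leading term x_1: subtract (-115/447)·h_6 from 23/2*x_1 - 983/2*x_2 - 503 → -9926/149*x_2 - 9926/149
  leading term x_2: no divisor's leading term divides it; move -9926/149*x_2 to the remainder.
  leading term 1: no divisor's leading term divides it; move -9926/149 to the remainder.
  remainder -9926/149*x_2 - 9926/149 ≠ 0; add h_7 = -9926/149*x_2 - 9926/149 to the basis.

The other S-polynomials (S(f_2,h_4), S(f_3,h_4), S(f_1,h_5), S(f_2,h_5), S(f_3,h_5), S(h_4,h_5), S(f_1,h_6), S(f_2,h_6), S(f_3,h_6), S(h_4,h_6), S(h_5,h_6), S(f_1,h_7), S(f_2,h_7), S(f_3,h_7), S(h_4,h_7), S(h_5,h_7), S(h_6,h_7)) all reduce to 0 modulo the current basis, so we have a Gröbner basis.
Inter-reduce: drop elements whose leading term is divisible by another's, tail-reduce, and make monic.
Reduced Gröbner basis: {x_1 - 1, x_2 + 1}.
Label its elements g_1 = x_1 - 1, g_2 = x_2 + 1.

Reduce p = -7/5*x_1**3 - 3/2*x_2 - 1/10 modulo G:
  leading term x_1**3: subtract (-7/5*x_1**2)·g_1 from -7/5*x_1**3 - 3/2*x_2 - 1/10 → -7/5*x_1**2 - 3/2*x_2 - 1/10
  leading term x_1**2: subtract (-7/5*x_1)·g_1 from -7/5*x_1**2 - 3/2*x_2 - 1/10 → -7/5*x_1 - 3/2*x_2 - 1/10
  leading term x_1: subtract (-7/5)·g_1 from -7/5*x_1 - 3/2*x_2 - 1/10 → -3/2*x_2 - 3/2
  leading term x_2: subtract (-3/2)·g_2 from -3/2*x_2 - 3/2 → 0
  normal form = 0.
Since the normal form is 0, p ∈ I.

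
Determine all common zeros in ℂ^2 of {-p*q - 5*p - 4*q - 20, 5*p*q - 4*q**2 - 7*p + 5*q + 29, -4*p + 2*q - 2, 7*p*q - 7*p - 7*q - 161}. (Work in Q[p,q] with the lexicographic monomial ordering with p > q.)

Compute a lex Gröbner basis by Buchberger's algorithm.
f_1 = -p*q - 5*p - 4*q - 20, LT = p*q.
f_2 = 5*p*q - 7*p - 4*q**2 + 5*q + 29, LT = p*q.
f_3 = -4*p + 2*q - 2, LT = p.
f_4 = 7*p*q - 7*p - 7*q - 161, LT = p*q.

S(f_1,f_2): lcm = p*q. S = 32/5*p + 4/5*q**2 + 3*q + 71/5.
  leading term p: subtract (-8/5)·f_3 from 32/5*p + 4/5*q**2 + 3*q + 71/5 → 4/5*q**2 + 31/5*q + 11
  leading term q**2: no divisor's leading term divides it; move 4/5*q**2 to the remainder.
  leading term q: no divisor's leading term divides it; move 31/5*q to the remainder.
  leading term 1: no divisor's leading term divides it; move 11 to the remainder.
  remainder 4/5*q**2 + 31/5*q + 11 ≠ 0; add h_5 = 4/5*q**2 + 31/5*q + 11 to the basis.

S(f_1,f_3): lcm = p*q. S = 5*p + 1/2*q**2 + 7/2*q + 20.
  leading term p: subtract (-5/4)·f_3 from 5*p + 1/2*q**2 + 7/2*q + 20 → 1/2*q**2 + 6*q + 35/2
  leading term q**2: subtract (5/8)·h_5 from 1/2*q**2 + 6*q + 35/2 → 17/8*q + 85/8
  leading term q: no divisor's leading term divides it; move 17/8*q to the remainder.
  leading term 1: no divisor's leading term divides it; move 85/8 to the remainder.
  remainder 17/8*q + 85/8 ≠ 0; add h_6 = 17/8*q + 85/8 to the basis.

S(f_1,f_4): lcm = p*q. S = 6*p + 5*q + 43.
  leading term p: subtract (-3/2)·f_3 from 6*p + 5*q + 43 → 8*q + 40
  leading term q: subtract (64/17)·h_6 from 8*q + 40 → 0
  remainder 0.

S(f_2,f_3): lcm = p*q. S = -7/5*p - 3/10*q**2 + 1/2*q + 29/5.
  leading term p: subtract (7/20)·f_3 from -7/5*p - 3/10*q**2 + 1/2*q + 29/5 → -3/10*q**2 - 1/5*q + 13/2
  leading term q**2: subtract (-3/8)·h_5 from -3/10*q**2 - 1/5*q + 13/2 → 17/8*q + 85/8
  leading term q: subtract (1)·h_6 from 17/8*q + 85/8 → 0
  remainder 0.

S(f_2,f_4): lcm = p*q. S = -2/5*p - 4/5*q**2 + 2*q + 144/5.
  leading term p: subtract (1/10)·f_3 from -2/5*p - 4/5*q**2 + 2*q + 144/5 → -4/5*q**2 + 9/5*q + 29
  leading term q**2: subtract (-1)·h_5 from -4/5*q**2 + 9/5*q + 29 → 8*q + 40
  leading term q: subtract (64/17)·h_6 from 8*q + 40 → 0
  remainder 0.

S(f_3,f_4): lcm = p*q. S = p - 1/2*q**2 + 3/2*q + 23.
  leading term p: subtract (-1/4)·f_3 from p - 1/2*q**2 + 3/2*q + 23 → -1/2*q**2 + 2*q + 45/2
  leading term q**2: subtract (-5/8)·h_5 from -1/2*q**2 + 2*q + 45/2 → 47/8*q + 235/8
  leading term q: subtract (47/17)·h_6 from 47/8*q + 235/8 → 0
  remainder 0.

S(f_1,h_5): lcm = p*q**2. S = -11/4*p*q - 55/4*p + 4*q**2 + 20*q.
  leading term p*q: subtract (11/4)·f_1 from -11/4*p*q - 55/4*p + 4*q**2 + 20*q → 4*q**2 + 31*q + 55
  leading term q**2: subtract (5)·h_5 from 4*q**2 + 31*q + 55 → 0
  remainder 0.

S(f_2,h_5): lcm = p*q**2. S = -183/20*p*q - 55/4*p - 4/5*q**3 + q**2 + 29/5*q.
  leading term p*q: subtract (183/20)·f_1 from -183/20*p*q - 55/4*p - 4/5*q**3 + q**2 + 29/5*q → 32*p - 4/5*q**3 + q**2 + 212/5*q + 183
  leading term p: subtract (-8)·f_3 from 32*p - 4/5*q**3 + q**2 + 212/5*q + 183 → -4/5*q**3 + q**2 + 292/5*q + 167
  leading term q**3: subtract (-q)·h_5 from -4/5*q**3 + q**2 + 292/5*q + 167 → 36/5*q**2 + 347/5*q + 167
  leading term q**2: subtract (9)·h_5 from 36/5*q**2 + 347/5*q + 167 → 68/5*q + 68
  leading term q: subtract (32/5)·h_6 from 68/5*q + 68 → 0
  remainder 0.

S(f_3,h_5): leading monomials are coprime, so the S-polynomial reduces to 0 (Buchberger's first criterion).
S(f_4,h_5): lcm = p*q**2. S = -35/4*p*q - 55/4*p - q**2 - 23*q.
  leading term p*q: subtract (35/4)·f_1 from -35/4*p*q - 55/4*p - q**2 - 23*q → 30*p - q**2 + 12*q + 175
  leading term p: subtract (-15/2)·f_3 from 30*p - q**2 + 12*q + 175 → -q**2 + 27*q + 160
  leading term q**2: subtract (-5/4)·h_5 from -q**2 + 27*q + 160 → 139/4*q + 695/4
  leading term q: subtract (278/17)·h_6 from 139/4*q + 695/4 → 0
  remainder 0.

S(f_1,h_6): lcm = p*q. S = 4*q + 20.
  leading term q: subtract (32/17)·h_6 from 4*q + 20 → 0
  remainder 0.

S(f_2,h_6): lcm = p*q. S = -32/5*p - 4/5*q**2 + q + 29/5.
  leading term p: subtract (8/5)·f_3 from -32/5*p - 4/5*q**2 + q + 29/5 → -4/5*q**2 - 11/5*q + 9
  leading term q**2: subtract (-1)·h_5 from -4/5*q**2 - 11/5*q + 9 → 4*q + 20
  leading term q: subtract (32/17)·h_6 from 4*q + 20 → 0
  remainder 0.

S(f_3,h_6): leading monomials are coprime, so the S-polynomial reduces to 0 (Buchberger's first criterion).
S(f_4,h_6): lcm = p*q. S = -6*p - q - 23.
  leading term p: subtract (3/2)·f_3 from -6*p - q - 23 → -4*q - 20
  leading term q: subtract (-32/17)·h_6 from -4*q - 20 → 0
  remainder 0.

S(h_5,h_6): lcm = q**2. S = 11/4*q + 55/4.
  leading term q: subtract (22/17)·h_6 from 11/4*q + 55/4 → 0
  remainder 0.

Every S-polynomial of the final basis reduces to 0, so we have a Gröbner basis.
Inter-reduce: drop elements whose leading term is divisible by another's, tail-reduce, and make monic.
Reduced Gröbner basis: {p + 3, q + 5}.

Since the basis is lex-ordered, q + 5 is univariate in q. Its roots are {-5}. Back-substituting each root into the other basis elements fixes the other coordinates.
  q = -5: the earlier basis element becomes p + 3 = 0, giving p = -3 — point (-3, -5).

{(-3, -5)}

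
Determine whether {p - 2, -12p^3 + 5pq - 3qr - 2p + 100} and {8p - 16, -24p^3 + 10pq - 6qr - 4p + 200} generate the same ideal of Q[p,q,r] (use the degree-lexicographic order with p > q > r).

Since reduced Gröbner bases are canonical representatives of ideals under a given ordering, it suffices to compute and compare them.
Buchberger on the first generating set:
f_1 = p - 2, LT = p.
f_2 = -12p^3 + 5pq - 3qr - 2p + 100, LT = p^3.

S(f_1,f_2): lcm = p^3. S = -2p^2 + 5/12pq - 1/4qr - 1/6p + 25/3.
  leading term p^2: subtract (-2p)·f_1 from -2p^2 + 5/12pq - 1/4qr - 1/6p + 25/3 → 5/12pq - 1/4qr - 25/6p + 25/3
  leading term pq: subtract (5/12q)·f_1 from 5/12pq - 1/4qr - 25/6p + 25/3 → -1/4qr - 25/6p + 5/6q + 25/3
  leading term qr: no divisor's leading term divides it; move -1/4qr to the remainder.
  leading term p: subtract (-25/6)·f_1 from -25/6p + 5/6q + 25/3 → 5/6q
  leading term q: no divisor's leading term divides it; move 5/6q to the remainder.
  remainder -1/4qr + 5/6q ≠ 0; add g_3 = -1/4qr + 5/6q to the basis.

S(f_1,g_3): leading monomials are coprime, so the S-polynomial reduces to 0 (Buchberger's first criterion).
S(f_2,g_3): leading monomials are coprime, so the S-polynomial reduces to 0 (Buchberger's first criterion).
Every S-polynomial of the final basis reduces to 0, so we have a Gröbner basis.
Inter-reduce: drop elements whose leading term is divisible by another's, tail-reduce, and make monic.
Reduced Gröbner basis: {qr - 10/3q, p - 2}.

Buchberger on the second generating set:
h_1 = 8p - 16, LT = p.
h_2 = -24p^3 + 10pq - 6qr - 4p + 200, LT = p^3.

S(h_1,h_2): lcm = p^3. S = -2p^2 + 5/12pq - 1/4qr - 1/6p + 25/3.
  leading term p^2: subtract (-1/4p)·h_1 from -2p^2 + 5/12pq - 1/4qr - 1/6p + 25/3 → 5/12pq - 1/4qr - 25/6p + 25/3
  leading term pq: subtract (5/96q)·h_1 from 5/12pq - 1/4qr - 25/6p + 25/3 → -1/4qr - 25/6p + 5/6q + 25/3
  leading term qr: no divisor's leading term divides it; move -1/4qr to the remainder.
  leading term p: subtract (-25/48)·h_1 from -25/6p + 5/6q + 25/3 → 5/6q
  leading term q: no divisor's leading term divides it; move 5/6q to the remainder.
  remainder -1/4qr + 5/6q ≠ 0; add k_3 = -1/4qr + 5/6q to the basis.

S(h_1,k_3): leading monomials are coprime, so the S-polynomial reduces to 0 (Buchberger's first criterion).
S(h_2,k_3): leading monomials are coprime, so the S-polynomial reduces to 0 (Buchberger's first criterion).
Every S-polynomial of the final basis reduces to 0, so we have a Gröbner basis.
Inter-reduce: drop elements whose leading term is divisible by another's, tail-reduce, and make monic.
Reduced Gröbner basis: {qr - 10/3q, p - 2}.

The two bases agree; hence the ideals are identical.

Yes, the ideals are equal.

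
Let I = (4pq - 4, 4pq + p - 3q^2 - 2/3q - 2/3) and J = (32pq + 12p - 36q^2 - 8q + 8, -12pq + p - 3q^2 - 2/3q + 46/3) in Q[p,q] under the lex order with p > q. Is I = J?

For a fixed monomial order, each ideal has a unique reduced Gröbner basis; comparing bases decides equality.
Buchberger on the first generating set:
f_1 = 4pq - 4, LT = pq.
f_2 = 4pq + p - 3q^2 - 2/3q - 2/3, LT = pq.

S(f_1,f_2): lcm = pq. S = -1/4p + 3/4q^2 + 1/6q - 5/6.
  reduce S modulo (f_1, f_2):
  remainder -1/4p + 3/4q^2 + 1/6q - 5/6 ≠ 0; add g_3 = -1/4p + 3/4q^2 + 1/6q - 5/6 to the basis.

S(f_1,g_3): lcm = pq. S = 3q^3 + 2/3q^2 - 10/3q - 1.
  reduce S modulo (f_1, f_2, g_3):
  remainder 3q^3 + 2/3q^2 - 10/3q - 1 ≠ 0; add g_4 = 3q^3 + 2/3q^2 - 10/3q - 1 to the basis.

The other S-polynomials (S(f_2,g_3), S(f_1,g_4), S(f_2,g_4), S(g_3,g_4)) all reduce to 0 modulo the current basis, so we have a Gröbner basis.
Inter-reduce: drop elements whose leading term is divisible by another's, tail-reduce, and make monic.
Reduced Gröbner basis: {p - 3q^2 - 2/3q + 10/3, q^3 + 2/9q^2 - 10/9q - 1/3}.

Buchberger on the second generating set:
h_1 = 32pq + 12p - 36q^2 - 8q + 8, LT = pq.
h_2 = -12pq + p - 3q^2 - 2/3q + 46/3, LT = pq.

S(h_1,h_2): lcm = pq. S = 11/24p - 11/8q^2 - 11/36q + 55/36.
  reduce S modulo (h_1, h_2):
  remainder 11/24p - 11/8q^2 - 11/36q + 55/36 ≠ 0; add k_3 = 11/24p - 11/8q^2 - 11/36q + 55/36 to the basis.

S(h_1,k_3): lcm = pq. S = 3/8p + 3q^3 - 11/24q^2 - 43/12q + 1/4.
  reduce S modulo (h_1, h_2, k_3):
  remainder 3q^3 + 2/3q^2 - 10/3q - 1 ≠ 0; add k_4 = 3q^3 + 2/3q^2 - 10/3q - 1 to the basis.

The other S-polynomials (S(h_2,k_3), S(h_1,k_4), S(h_2,k_4), S(k_3,k_4)) all reduce to 0 modulo the current basis, so we have a Gröbner basis.
Inter-reduce: drop elements whose leading term is divisible by another's, tail-reduce, and make monic.
Reduced Gröbner basis: {p - 3q^2 - 2/3q + 10/3, q^3 + 2/9q^2 - 10/9q - 1/3}.

These coincide, so the ideals are equal.

Yes, the ideals are equal.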